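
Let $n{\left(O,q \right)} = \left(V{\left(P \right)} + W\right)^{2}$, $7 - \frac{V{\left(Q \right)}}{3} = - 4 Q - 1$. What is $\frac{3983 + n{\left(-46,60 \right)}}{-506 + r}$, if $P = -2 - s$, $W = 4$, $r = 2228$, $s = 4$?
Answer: $\frac{1973}{574} \approx 3.4373$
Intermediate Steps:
$P = -6$ ($P = -2 - 4 = -6$)
$V{\left(Q \right)} = 24 + 12 Q$ ($V{\left(Q \right)} = 21 - 3 \left(- 4 Q - 1\right) = 21 - 3 \left(-1 - 4 Q\right) = 21 + \left(3 + 12 Q\right) = 24 + 12 Q$)
$n{\left(O,q \right)} = 1936$ ($n{\left(O,q \right)} = \left(\left(24 + 12 \left(-6\right)\right) + 4\right)^{2} = \left(\left(24 - 72\right) + 4\right)^{2} = \left(-48 + 4\right)^{2} = \left(-44\right)^{2} = 1936$)
$\frac{3983 + n{\left(-46,60 \right)}}{-506 + r} = \frac{3983 + 1936}{-506 + 2228} = \frac{5919}{1722} = 5919 \cdot \frac{1}{1722} = \frac{1973}{574}$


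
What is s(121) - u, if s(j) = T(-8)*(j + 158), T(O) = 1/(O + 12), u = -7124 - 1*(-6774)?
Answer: 1679/4 ≈ 419.75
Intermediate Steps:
u = -350 (u = -7124 + 6774 = -350)
T(O) = 1/(12 + O)
s(j) = 79/2 + j/4 (s(j) = (j + 158)/(12 - 8) = (158 + j)/4 = 79/2 + j/4)
s(121) - u = (79/2 + (¼)*121) - 1*(-350) = (79/2 + 121/4) + 350 = 279/4 + 350 = 1679/4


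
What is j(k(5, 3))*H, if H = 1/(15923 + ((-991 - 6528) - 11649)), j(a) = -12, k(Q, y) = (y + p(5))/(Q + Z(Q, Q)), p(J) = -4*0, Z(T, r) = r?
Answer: 12/3245 ≈ 0.0036980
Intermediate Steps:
p(J) = 0
k(Q, y) = y/(2*Q) (k(Q, y) = (y + 0)/(Q + Q) = y/((2*Q)) = y*(1/(2*Q)) = y/(2*Q))
H = -1/3245 (H = 1/(15923 + (-7519 - 11649)) = 1/(15923 - 19168) = 1/(-3245) = -1/3245 ≈ -0.00030817)
j(k(5, 3))*H = -12*(-1/3245) = 12/3245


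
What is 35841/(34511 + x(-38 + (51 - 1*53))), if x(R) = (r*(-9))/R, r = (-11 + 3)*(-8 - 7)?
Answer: 35841/34538 ≈ 1.0377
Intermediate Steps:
r = 120 (r = -8*(-15) = 120)
x(R) = -1080/R (x(R) = (120*(-9))/R = -1080/R)
35841/(34511 + x(-38 + (51 - 1*53))) = 35841/(34511 - 1080/(-38 + (51 - 1*53))) = 35841/(34511 - 1080/(-38 + (51 - 53))) = 35841/(34511 - 1080/(-38 - 2)) = 35841/(34511 - 1080/(-40)) = 35841/(34511 - 1080*(-1/40)) = 35841/(34511 + 27) = 35841/34538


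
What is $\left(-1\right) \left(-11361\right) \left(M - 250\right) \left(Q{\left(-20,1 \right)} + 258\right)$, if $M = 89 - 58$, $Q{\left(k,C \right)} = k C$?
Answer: $-592158042$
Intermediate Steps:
$Q{\left(k,C \right)} = C k$
$M = 31$
$\left(-1\right) \left(-11361\right) \left(M - 250\right) \left(Q{\left(-20,1 \right)} + 258\right) = \left(-1\right) \left(-11361\right) \left(31 - 250\right) \left(1 \left(-20\right) + 258\right) = 11361 \left(- 219 \left(-20 + 258\right)\right) = 11361 \left(\left(-219\right) 238\right) = 11361 \left(-52122\right) = -592158042$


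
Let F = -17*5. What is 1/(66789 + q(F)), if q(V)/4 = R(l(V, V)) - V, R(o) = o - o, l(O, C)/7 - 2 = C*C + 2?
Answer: 1/67129 ≈ 1.4897e-5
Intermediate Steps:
l(O, C) = 28 + 7*C² (l(O, C) = 14 + 7*(C*C + 2) = 14 + 7*(C² + 2) = 14 + 7*(2 + C²) = 14 + (14 + 7*C²) = 28 + 7*C²)
R(o) = 0
F = -85
q(V) = -4*V (q(V) = 4*(0 - V) = 4*(-V) = -4*V)
1/(66789 + q(F)) = 1/(66789 - 4*(-85)) = 1/(66789 + 340) = 1/67129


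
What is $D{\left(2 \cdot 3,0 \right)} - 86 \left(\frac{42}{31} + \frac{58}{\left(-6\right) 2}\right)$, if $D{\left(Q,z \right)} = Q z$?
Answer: $\frac{27821}{93} \approx 299.15$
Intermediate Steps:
$D{\left(2 \cdot 3,0 \right)} - 86 \left(\frac{42}{31} + \frac{58}{\left(-6\right) 2}\right) = 2 \cdot 3 \cdot 0 - 86 \left(\frac{42}{31} + \frac{58}{\left(-6\right) 2}\right) = 6 \cdot 0 - 86 \left(42 \cdot \frac{1}{31} + \frac{58}{-12}\right) = 0 - 86 \left(\frac{42}{31} + 58 \left(- \frac{1}{12}\right)\right) = 0 - 86 \left(\frac{42}{31} - \frac{29}{6}\right) = 0 - - \frac{27821}{93} = 0 + \frac{27821}{93} = \frac{27821}{93}$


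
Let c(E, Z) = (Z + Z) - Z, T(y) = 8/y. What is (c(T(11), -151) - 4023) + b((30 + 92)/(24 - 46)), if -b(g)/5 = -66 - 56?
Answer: -3564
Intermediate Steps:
b(g) = 610 (b(g) = -5*(-66 - 56) = -5*(-122) = 610)
c(E, Z) = Z (c(E, Z) = 2*Z - Z = Z)
(c(T(11), -151) - 4023) + b((30 + 92)/(24 - 46)) = (-151 - 4023) + 610 = -4174 + 610 = -3564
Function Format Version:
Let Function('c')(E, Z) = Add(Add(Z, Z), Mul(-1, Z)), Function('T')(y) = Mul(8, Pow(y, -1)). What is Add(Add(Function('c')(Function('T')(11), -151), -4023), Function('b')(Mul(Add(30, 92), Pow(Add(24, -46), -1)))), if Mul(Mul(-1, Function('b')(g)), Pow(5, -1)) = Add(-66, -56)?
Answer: -3564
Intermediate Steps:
Function('b')(g) = 610 (Function('b')(g) = Mul(-5, Add(-66, -56)) = Mul(-5, -122) = 610)
Function('c')(E, Z) = Z (Function('c')(E, Z) = Add(Mul(2, Z), Mul(-1, Z)) = Z)
Add(Add(Function('c')(Function('T')(11), -151), -4023), Function('b')(Mul(Add(30, 92), Pow(Add(24, -46), -1)))) = Add(Add(-151, -4023), 610) = Add(-4174, 610) = -3564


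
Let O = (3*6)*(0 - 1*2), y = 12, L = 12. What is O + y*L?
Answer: 108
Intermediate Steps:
O = -36 (O = 18*(0 - 2) = 18*(-2) = -36)
O + y*L = -36 + 12*12 = -36 + 144 = 108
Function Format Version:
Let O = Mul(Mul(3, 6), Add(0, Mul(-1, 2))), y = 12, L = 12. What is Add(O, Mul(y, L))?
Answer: 108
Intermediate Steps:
O = -36 (O = Mul(18, Add(0, -2)) = Mul(18, -2) = -36)
Add(O, Mul(y, L)) = Add(-36, Mul(12, 12)) = Add(-36, 144) = 108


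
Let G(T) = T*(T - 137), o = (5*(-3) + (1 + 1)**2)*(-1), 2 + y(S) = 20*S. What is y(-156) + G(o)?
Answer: -4508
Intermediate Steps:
y(S) = -2 + 20*S
o = 11 (o = (-15 + 2**2)*(-1) = (-15 + 4)*(-1) = -11*(-1) = 11)
G(T) = T*(-137 + T)
y(-156) + G(o) = (-2 + 20*(-156)) + 11*(-137 + 11) = (-2 - 3120) + 11*(-126) = -3122 - 1386 = -4508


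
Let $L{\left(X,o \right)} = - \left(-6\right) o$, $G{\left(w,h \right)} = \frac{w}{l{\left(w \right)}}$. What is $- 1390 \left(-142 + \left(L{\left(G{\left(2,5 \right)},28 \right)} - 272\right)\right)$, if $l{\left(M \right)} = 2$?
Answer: $341940$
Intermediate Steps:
$G{\left(w,h \right)} = \frac{w}{2}$
$L{\left(X,o \right)} = 6 o$
$- 1390 \left(-142 + \left(L{\left(G{\left(2,5 \right)},28 \right)} - 272\right)\right) = - 1390 \left(-142 + \left(6 \cdot 28 - 272\right)\right) = - 1390 \left(-142 + \left(168 - 272\right)\right) = - 1390 \left(-142 - 104\right) = \left(-1390\right) \left(-246\right) = 341940$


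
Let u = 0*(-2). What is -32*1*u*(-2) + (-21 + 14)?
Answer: -7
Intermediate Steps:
u = 0
-32*1*u*(-2) + (-21 + 14) = -32*1*0*(-2) + (-21 + 14) = -0*(-2) - 7 = -32*0 - 7 = 0 - 7 = -7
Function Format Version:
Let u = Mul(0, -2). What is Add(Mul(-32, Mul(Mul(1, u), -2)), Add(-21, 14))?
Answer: -7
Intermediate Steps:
u = 0
Add(Mul(-32, Mul(Mul(1, u), -2)), Add(-21, 14)) = Add(Mul(-32, Mul(Mul(1, 0), -2)), Add(-21, 14)) = Add(Mul(-32, Mul(0, -2)), -7) = Add(Mul(-32, 0), -7) = Add(0, -7) = -7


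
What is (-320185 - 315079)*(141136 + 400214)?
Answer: -343900166400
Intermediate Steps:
(-320185 - 315079)*(141136 + 400214) = -635264*541350 = -343900166400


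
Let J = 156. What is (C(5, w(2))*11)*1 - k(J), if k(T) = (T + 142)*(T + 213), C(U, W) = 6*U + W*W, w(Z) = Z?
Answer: -109588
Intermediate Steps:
C(U, W) = W² + 6*U (C(U, W) = 6*U + W² = W² + 6*U)
k(T) = (142 + T)*(213 + T)
(C(5, w(2))*11)*1 - k(J) = ((2² + 6*5)*11)*1 - (30246 + 156² + 355*156) = ((4 + 30)*11)*1 - (30246 + 24336 + 55380) = (34*11)*1 - 1*109962 = 374*1 - 109962 = 374 - 109962 = -109588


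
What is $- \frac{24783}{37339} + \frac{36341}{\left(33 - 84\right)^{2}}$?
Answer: $\frac{1292476016}{97118739} \approx 13.308$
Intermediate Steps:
$- \frac{24783}{37339} + \frac{36341}{\left(33 - 84\right)^{2}} = \left(-24783\right) \frac{1}{37339} + \frac{36341}{\left(-51\right)^{2}} = - \frac{24783}{37339} + \frac{36341}{2601} = \frac{1292476016}{97118739}$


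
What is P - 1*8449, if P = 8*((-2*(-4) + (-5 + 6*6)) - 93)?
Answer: -8881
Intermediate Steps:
P = -432 (P = 8*((8 + (-5 + 36)) - 93) = 8*((8 + 31) - 93) = 8*(39 - 93) = 8*(-54) = -432)
P - 1*8449 = -432 - 1*8449 = -432 - 8449 = -8881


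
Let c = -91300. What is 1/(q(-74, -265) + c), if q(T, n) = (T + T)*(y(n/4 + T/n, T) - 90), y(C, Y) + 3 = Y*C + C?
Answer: -265/209425269 ≈ -1.2654e-6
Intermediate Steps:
y(C, Y) = -3 + C + C*Y (y(C, Y) = -3 + (Y*C + C) = -3 + (C*Y + C) = -3 + (C + C*Y) = -3 + C + C*Y)
q(T, n) = 2*T*(-93 + n/4 + T/n + T*(n/4 + T/n)) (q(T, n) = (T + T)*((-3 + (n/4 + T/n) + (n/4 + T/n)*T) - 90) = (2*T)*((-3 + (n*(¼) + T/n) + (n*(¼) + T/n)*T) - 90) = (2*T)*((-3 + (n/4 + T/n) + (n/4 + T/n)*T) - 90) = (2*T)*((-3 + (n/4 + T/n) + T*(n/4 + T/n)) - 90) = (2*T)*((-3 + n/4 + T/n + T*(n/4 + T/n)) - 90) = (2*T)*(-93 + n/4 + T/n + T*(n/4 + T/n)) = 2*T*(-93 + n/4 + T/n + T*(n/4 + T/n)))
1/(q(-74, -265) + c) = 1/((½)*(-74)*(4*(-74) - 74*((-265)² + 4*(-74)) - 265*(-372 - 265))/(-265) - 91300) = 1/((½)*(-74)*(-1/265)*(-296 - 74*(70225 - 296) - 265*(-637)) - 91300) = 1/((½)*(-74)*(-1/265)*(-296 - 74*69929 + 168805) - 91300) = 1/((½)*(-74)*(-1/265)*(-296 - 5174746 + 168805) - 91300) = 1/((½)*(-74)*(-1/265)*(-5006237) - 91300) = 1/(-185230769/265 - 91300) = 1/(-209425269/265) = -265/209425269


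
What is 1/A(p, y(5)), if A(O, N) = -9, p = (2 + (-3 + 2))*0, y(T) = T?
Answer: -⅑ ≈ -0.11111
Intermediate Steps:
p = 0 (p = (2 - 1)*0 = 1*0 = 0)
1/A(p, y(5)) = 1/(-9) = -⅑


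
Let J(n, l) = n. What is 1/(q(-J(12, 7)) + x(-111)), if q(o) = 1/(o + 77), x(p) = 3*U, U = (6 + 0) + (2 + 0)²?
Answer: 65/1951 ≈ 0.033316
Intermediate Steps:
U = 10 (U = 6 + 2² = 6 + 4 = 10)
x(p) = 30 (x(p) = 3*10 = 30)
q(o) = 1/(77 + o)
1/(q(-J(12, 7)) + x(-111)) = 1/(1/(77 - 1*12) + 30) = 1/(1/(77 - 12) + 30) = 1/(1/65 + 30) = 1/(1951/65) = 65/1951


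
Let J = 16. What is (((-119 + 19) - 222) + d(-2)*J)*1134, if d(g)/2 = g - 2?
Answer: -510300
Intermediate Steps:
d(g) = -4 + 2*g (d(g) = 2*(g - 2) = 2*(-2 + g) = -4 + 2*g)
(((-119 + 19) - 222) + d(-2)*J)*1134 = (((-119 + 19) - 222) + (-4 + 2*(-2))*16)*1134 = ((-100 - 222) + (-4 - 4)*16)*1134 = (-322 - 8*16)*1134 = (-322 - 128)*1134 = -450*1134 = -510300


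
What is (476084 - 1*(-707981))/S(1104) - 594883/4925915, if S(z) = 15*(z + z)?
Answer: 1162580203903/32629260960 ≈ 35.630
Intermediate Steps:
S(z) = 30*z (S(z) = 15*(2*z) = 30*z)
(476084 - 1*(-707981))/S(1104) - 594883/4925915 = (476084 - 1*(-707981))/((30*1104)) - 594883/4925915 = (476084 + 707981)/33120 - 594883*1/4925915 = 1184065*(1/33120) - 594883/4925915 = 236813/6624 - 594883/4925915 = 1162580203903/32629260960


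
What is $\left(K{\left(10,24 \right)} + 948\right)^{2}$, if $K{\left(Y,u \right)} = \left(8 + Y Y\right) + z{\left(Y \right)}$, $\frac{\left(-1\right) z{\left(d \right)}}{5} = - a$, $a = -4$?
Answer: $1073296$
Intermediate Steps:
$z{\left(d \right)} = -20$ ($z{\left(d \right)} = - 5 \left(\left(-1\right) \left(-4\right)\right) = \left(-5\right) 4 = -20$)
$K{\left(Y,u \right)} = -12 + Y^{2}$ ($K{\left(Y,u \right)} = \left(8 + Y Y\right) - 20 = \left(8 + Y^{2}\right) - 20 = -12 + Y^{2}$)
$\left(K{\left(10,24 \right)} + 948\right)^{2} = \left(\left(-12 + 10^{2}\right) + 948\right)^{2} = \left(\left(-12 + 100\right) + 948\right)^{2} = \left(88 + 948\right)^{2} = 1036^{2} = 1073296$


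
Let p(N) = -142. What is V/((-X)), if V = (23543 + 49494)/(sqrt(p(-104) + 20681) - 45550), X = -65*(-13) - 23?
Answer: 1663417675/852735385971 + 73037*sqrt(20539)/1705470771942 ≈ 0.0019568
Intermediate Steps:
X = 822 (X = 845 - 23 = 822)
V = 73037/(-45550 + sqrt(20539)) (V = (23543 + 49494)/(sqrt(-142 + 20681) - 45550) = 73037/(sqrt(20539) - 45550) = 73037/(-45550 + sqrt(20539)) ≈ -1.6085)
V/((-X)) = (-3326835350/2074781961 - 73037*sqrt(20539)/2074781961)/((-1*822)) = (-3326835350/2074781961 - 73037*sqrt(20539)/2074781961)/(-822) = (-3326835350/2074781961 - 73037*sqrt(20539)/2074781961)*(-1/822) = 1663417675/852735385971 + 73037*sqrt(20539)/1705470771942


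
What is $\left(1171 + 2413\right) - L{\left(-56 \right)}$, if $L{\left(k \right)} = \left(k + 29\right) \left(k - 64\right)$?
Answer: $344$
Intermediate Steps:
$L{\left(k \right)} = \left(-64 + k\right) \left(29 + k\right)$ ($L{\left(k \right)} = \left(29 + k\right) \left(-64 + k\right) = \left(-64 + k\right) \left(29 + k\right)$)
$\left(1171 + 2413\right) - L{\left(-56 \right)} = \left(1171 + 2413\right) - \left(-1856 + \left(-56\right)^{2} - -1960\right) = 3584 - \left(-1856 + 3136 + 1960\right) = 3584 - 3240 = 344$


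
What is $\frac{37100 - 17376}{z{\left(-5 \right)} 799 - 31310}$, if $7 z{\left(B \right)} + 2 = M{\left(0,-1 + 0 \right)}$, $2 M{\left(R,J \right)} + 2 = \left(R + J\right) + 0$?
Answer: $- \frac{39448}{63419} \approx -0.62202$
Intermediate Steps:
$M{\left(R,J \right)} = -1 + \frac{J}{2} + \frac{R}{2}$ ($M{\left(R,J \right)} = -1 + \frac{\left(R + J\right) + 0}{2} = -1 + \frac{\left(J + R\right) + 0}{2} = -1 + \frac{J + R}{2} = -1 + \left(\frac{J}{2} + \frac{R}{2}\right) = -1 + \frac{J}{2} + \frac{R}{2}$)
$z{\left(B \right)} = - \frac{1}{2}$ ($z{\left(B \right)} = - \frac{2}{7} + \frac{-1 + \frac{-1 + 0}{2} + \frac{1}{2} \cdot 0}{7} = - \frac{2}{7} + \frac{-1 + \frac{1}{2} \left(-1\right) + 0}{7} = - \frac{2}{7} + \frac{-1 - \frac{1}{2} + 0}{7} = - \frac{2}{7} + \frac{1}{7} \left(- \frac{3}{2}\right) = - \frac{2}{7} - \frac{3}{14} = - \frac{1}{2}$)
$\frac{37100 - 17376}{z{\left(-5 \right)} 799 - 31310} = \frac{37100 - 17376}{\left(- \frac{1}{2}\right) 799 - 31310} = \frac{19724}{- \frac{799}{2} - 31310} = \frac{19724}{- \frac{63419}{2}} = 19724 \left(- \frac{2}{63419}\right) = - \frac{39448}{63419}$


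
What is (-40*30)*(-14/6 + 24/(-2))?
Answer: 17200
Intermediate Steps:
(-40*30)*(-14/6 + 24/(-2)) = -1200*(-14*⅙ + 24*(-½)) = -1200*(-7/3 - 12) = -1200*(-43/3) = 17200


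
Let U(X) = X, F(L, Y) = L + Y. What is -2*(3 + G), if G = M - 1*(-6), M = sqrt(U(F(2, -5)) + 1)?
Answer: -18 - 2*I*sqrt(2) ≈ -18.0 - 2.8284*I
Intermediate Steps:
M = I*sqrt(2) (M = sqrt((2 - 5) + 1) = sqrt(-3 + 1) = sqrt(-2) = I*sqrt(2) ≈ 1.4142*I)
G = 6 + I*sqrt(2) (G = I*sqrt(2) - 1*(-6) = I*sqrt(2) + 6 = 6 + I*sqrt(2) ≈ 6.0 + 1.4142*I)
-2*(3 + G) = -2*(3 + (6 + I*sqrt(2))) = -2*(9 + I*sqrt(2)) = -18 - 2*I*sqrt(2)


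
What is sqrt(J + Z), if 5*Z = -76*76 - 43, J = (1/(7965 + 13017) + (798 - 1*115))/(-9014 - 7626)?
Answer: I*sqrt(3279196252141170)/1678560 ≈ 34.115*I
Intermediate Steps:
J = -14330707/349140480 (J = (1/20982 + (798 - 115))/(-16640) = (1/20982 + 683)*(-1/16640) = (14330707/20982)*(-1/16640) = -14330707/349140480 ≈ -0.041046)
Z = -5819/5 (Z = (-76*76 - 43)/5 = (-5776 - 43)/5 = (1/5)*(-5819) = -5819/5 ≈ -1163.8)
sqrt(J + Z) = sqrt(-14330707/349140480 - 5819/5) = sqrt(-406344021331/349140480) = I*sqrt(3279196252141170)/1678560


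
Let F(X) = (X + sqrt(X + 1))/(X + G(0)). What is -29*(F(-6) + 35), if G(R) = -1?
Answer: -7279/7 + 29*I*sqrt(5)/7 ≈ -1039.9 + 9.2637*I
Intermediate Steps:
F(X) = (X + sqrt(1 + X))/(-1 + X) (F(X) = (X + sqrt(X + 1))/(X - 1) = (X + sqrt(1 + X))/(-1 + X))
-29*(F(-6) + 35) = -29*((-6 + sqrt(1 - 6))/(-1 - 6) + 35) = -29*((-6 + sqrt(-5))/(-7) + 35) = -29*(-(-6 + I*sqrt(5))/7 + 35) = -29*((6/7 - I*sqrt(5)/7) + 35) = -29*(251/7 - I*sqrt(5)/7) = -7279/7 + 29*I*sqrt(5)/7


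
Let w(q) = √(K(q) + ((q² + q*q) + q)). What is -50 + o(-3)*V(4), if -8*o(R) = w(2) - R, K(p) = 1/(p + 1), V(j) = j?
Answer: -103/2 - √93/6 ≈ -53.107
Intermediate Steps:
K(p) = 1/(1 + p)
w(q) = √(q + 1/(1 + q) + 2*q²) (w(q) = √(1/(1 + q) + ((q² + q*q) + q)) = √(1/(1 + q) + ((q² + q²) + q)) = √(1/(1 + q) + (2*q² + q)) = √(1/(1 + q) + (q + 2*q²)) = √(q + 1/(1 + q) + 2*q²))
o(R) = -√93/24 + R/8 (o(R) = -(√((1 + 2*(1 + 2)*(1 + 2*2))/(1 + 2)) - R)/8 = -(√((1 + 2*3*(1 + 4))/3) - R)/8 = -(√((1 + 2*3*5)/3) - R)/8 = -(√((1 + 30)/3) - R)/8 = -(√((⅓)*31) - R)/8 = -(√(31/3) - R)/8 = -(√93/3 - R)/8 = -(-R + √93/3)/8 = -√93/24 + R/8)
-50 + o(-3)*V(4) = -50 + (-√93/24 + (⅛)*(-3))*4 = -50 + (-√93/24 - 3/8)*4 = -50 + (-3/8 - √93/24)*4 = -50 + (-3/2 - √93/6) = -103/2 - √93/6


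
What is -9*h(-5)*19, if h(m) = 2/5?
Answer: -342/5 ≈ -68.400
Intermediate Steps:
h(m) = 2/5 (h(m) = 2*(1/5) = 2/5)
-9*h(-5)*19 = -9*2/5*19 = -18/5*19 = -342/5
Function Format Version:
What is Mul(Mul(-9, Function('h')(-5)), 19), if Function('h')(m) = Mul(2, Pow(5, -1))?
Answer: Rational(-342, 5) ≈ -68.400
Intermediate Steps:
Function('h')(m) = Rational(2, 5) (Function('h')(m) = Mul(2, Rational(1, 5)) = Rational(2, 5))
Mul(Mul(-9, Function('h')(-5)), 19) = Mul(Mul(-9, Rational(2, 5)), 19) = Mul(Rational(-18, 5), 19) = Rational(-342, 5)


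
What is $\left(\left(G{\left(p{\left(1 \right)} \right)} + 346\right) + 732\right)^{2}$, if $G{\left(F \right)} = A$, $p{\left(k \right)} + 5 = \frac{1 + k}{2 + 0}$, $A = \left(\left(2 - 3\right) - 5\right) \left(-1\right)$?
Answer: $1175056$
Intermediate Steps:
$A = 6$ ($A = \left(-1 - 5\right) \left(-1\right) = \left(-6\right) \left(-1\right) = 6$)
$p{\left(k \right)} = - \frac{9}{2} + \frac{k}{2}$ ($p{\left(k \right)} = -5 + \frac{1 + k}{2 + 0} = -5 + \frac{1 + k}{2} = -5 + \left(1 + k\right) \frac{1}{2} = -5 + \left(\frac{1}{2} + \frac{k}{2}\right) = - \frac{9}{2} + \frac{k}{2}$)
$G{\left(F \right)} = 6$
$\left(\left(G{\left(p{\left(1 \right)} \right)} + 346\right) + 732\right)^{2} = \left(\left(6 + 346\right) + 732\right)^{2} = \left(352 + 732\right)^{2} = 1084^{2} = 1175056$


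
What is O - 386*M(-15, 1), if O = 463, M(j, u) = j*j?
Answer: -86387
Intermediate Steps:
M(j, u) = j**2
O - 386*M(-15, 1) = 463 - 386*(-15)**2 = 463 - 386*225 = 463 - 86850 = -86387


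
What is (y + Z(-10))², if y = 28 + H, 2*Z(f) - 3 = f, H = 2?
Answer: 2809/4 ≈ 702.25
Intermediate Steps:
Z(f) = 3/2 + f/2
y = 30 (y = 28 + 2 = 30)
(y + Z(-10))² = (30 + (3/2 + (½)*(-10)))² = (30 + (3/2 - 5))² = (30 - 7/2)² = (53/2)² = 2809/4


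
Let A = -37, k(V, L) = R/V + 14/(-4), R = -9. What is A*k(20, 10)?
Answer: 2923/20 ≈ 146.15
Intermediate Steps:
k(V, L) = -7/2 - 9/V (k(V, L) = -9/V + 14/(-4) = -9/V + 14*(-¼) = -9/V - 7/2 = -7/2 - 9/V)
A*k(20, 10) = -37*(-7/2 - 9/20) = -37*(-79/20) = 2923/20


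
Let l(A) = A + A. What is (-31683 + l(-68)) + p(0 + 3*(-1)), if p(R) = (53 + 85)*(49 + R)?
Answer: -25471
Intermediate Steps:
p(R) = 6762 + 138*R (p(R) = 138*(49 + R) = 6762 + 138*R)
l(A) = 2*A
(-31683 + l(-68)) + p(0 + 3*(-1)) = (-31683 + 2*(-68)) + (6762 + 138*(0 + 3*(-1))) = (-31683 - 136) + (6762 + 138*(0 - 3)) = -31819 + (6762 + 138*(-3)) = -31819 + (6762 - 414) = -31819 + 6348 = -25471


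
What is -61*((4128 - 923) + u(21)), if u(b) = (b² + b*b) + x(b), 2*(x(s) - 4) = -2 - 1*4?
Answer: -249368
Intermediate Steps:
x(s) = 1 (x(s) = 4 + (-2 - 1*4)/2 = 4 + (-2 - 4)/2 = 4 + (½)*(-6) = 4 - 3 = 1)
u(b) = 1 + 2*b² (u(b) = (b² + b*b) + 1 = (b² + b²) + 1 = 2*b² + 1 = 1 + 2*b²)
-61*((4128 - 923) + u(21)) = -61*((4128 - 923) + (1 + 2*21²)) = -61*(3205 + (1 + 2*441)) = -61*(3205 + (1 + 882)) = -61*(3205 + 883) = -61*4088 = -249368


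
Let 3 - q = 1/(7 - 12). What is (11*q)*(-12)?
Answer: -2112/5 ≈ -422.40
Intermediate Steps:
q = 16/5 (q = 3 - 1/(7 - 12) = 3 - 1/(-5) = 3 - 1*(-⅕) = 3 + ⅕ = 16/5 ≈ 3.2000)
(11*q)*(-12) = (11*(16/5))*(-12) = (176/5)*(-12) = -2112/5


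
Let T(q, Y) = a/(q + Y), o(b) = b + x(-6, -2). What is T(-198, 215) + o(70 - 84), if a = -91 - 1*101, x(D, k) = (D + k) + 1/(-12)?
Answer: -6809/204 ≈ -33.377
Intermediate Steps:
x(D, k) = -1/12 + D + k (x(D, k) = (D + k) - 1/12 = -1/12 + D + k)
a = -192 (a = -91 - 101 = -192)
o(b) = -97/12 + b (o(b) = b + (-1/12 - 6 - 2) = b - 97/12 = -97/12 + b)
T(q, Y) = -192/(Y + q) (T(q, Y) = -192/(q + Y) = -192/(Y + q))
T(-198, 215) + o(70 - 84) = -192/(215 - 198) + (-97/12 + (70 - 84)) = -192/17 + (-97/12 - 14) = -192*1/17 - 265/12 = -192/17 - 265/12 = -6809/204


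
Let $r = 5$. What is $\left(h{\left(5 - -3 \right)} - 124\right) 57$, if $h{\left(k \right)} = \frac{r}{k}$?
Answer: $- \frac{56259}{8} \approx -7032.4$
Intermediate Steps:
$h{\left(k \right)} = \frac{5}{k}$
$\left(h{\left(5 - -3 \right)} - 124\right) 57 = \left(\frac{5}{5 - -3} - 124\right) 57 = \left(\frac{5}{5 + 3} - 124\right) 57 = \left(\frac{5}{8} - 124\right) 57 = \left(- \frac{987}{8}\right) 57 = - \frac{56259}{8}$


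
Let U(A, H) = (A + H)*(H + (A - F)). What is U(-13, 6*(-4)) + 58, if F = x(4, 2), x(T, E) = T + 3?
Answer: 1686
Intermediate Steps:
x(T, E) = 3 + T
F = 7 (F = 3 + 4 = 7)
U(A, H) = (A + H)*(-7 + A + H) (U(A, H) = (A + H)*(H + (A - 1*7)) = (A + H)*(H + (A - 7)) = (A + H)*(H + (-7 + A)) = (A + H)*(-7 + A + H))
U(-13, 6*(-4)) + 58 = ((-13)² + (6*(-4))² - 7*(-13) - 42*(-4) + 2*(-13)*(6*(-4))) + 58 = (169 + (-24)² + 91 - 7*(-24) + 2*(-13)*(-24)) + 58 = (169 + 576 + 91 + 168 + 624) + 58 = 1628 + 58 = 1686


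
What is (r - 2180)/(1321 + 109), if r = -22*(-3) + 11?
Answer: -2103/1430 ≈ -1.4706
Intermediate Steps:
r = 77 (r = 66 + 11 = 77)
(r - 2180)/(1321 + 109) = (77 - 2180)/(1321 + 109) = -2103/1430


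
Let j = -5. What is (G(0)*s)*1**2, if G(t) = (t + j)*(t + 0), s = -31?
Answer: 0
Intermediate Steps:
G(t) = t*(-5 + t) (G(t) = (t - 5)*(t + 0) = (-5 + t)*t = t*(-5 + t))
(G(0)*s)*1**2 = ((0*(-5 + 0))*(-31))*1**2 = ((0*(-5))*(-31))*1 = (0*(-31))*1 = 0*1 = 0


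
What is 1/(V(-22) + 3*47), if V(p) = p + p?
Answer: 1/97 ≈ 0.010309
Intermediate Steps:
V(p) = 2*p
1/(V(-22) + 3*47) = 1/(2*(-22) + 3*47) = 1/(-44 + 141) = 1/97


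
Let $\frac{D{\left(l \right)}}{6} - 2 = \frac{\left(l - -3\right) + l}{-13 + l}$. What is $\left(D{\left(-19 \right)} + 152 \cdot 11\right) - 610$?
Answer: $\frac{17289}{16} \approx 1080.6$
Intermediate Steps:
$D{\left(l \right)} = 12 + \frac{6 \left(3 + 2 l\right)}{-13 + l}$ ($D{\left(l \right)} = 12 + 6 \frac{\left(l - -3\right) + l}{-13 + l} = 12 + 6 \frac{\left(l + 3\right) + l}{-13 + l} = 12 + 6 \frac{\left(3 + l\right) + l}{-13 + l} = 12 + 6 \frac{3 + 2 l}{-13 + l} = 12 + \frac{6 \left(3 + 2 l\right)}{-13 + l}$)
$\left(D{\left(-19 \right)} + 152 \cdot 11\right) - 610 = \left(\frac{6 \left(-23 + 4 \left(-19\right)\right)}{-13 - 19} + 152 \cdot 11\right) - 610 = \left(\frac{6 \left(-23 - 76\right)}{-32} + 1672\right) - 610 = \left(6 \left(- \frac{1}{32}\right) \left(-99\right) + 1672\right) - 610 = \left(\frac{297}{16} + 1672\right) - 610 = \frac{27049}{16} - 610 = \frac{17289}{16}$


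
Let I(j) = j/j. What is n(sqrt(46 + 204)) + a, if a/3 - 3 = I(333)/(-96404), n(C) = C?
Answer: 867633/96404 + 5*sqrt(10) ≈ 24.811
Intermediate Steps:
I(j) = 1
a = 867633/96404 (a = 9 + 3*(1/(-96404)) = 9 + 3*(1*(-1/96404)) = 9 + 3*(-1/96404) = 9 - 3/96404 = 867633/96404 ≈ 9.0000)
n(sqrt(46 + 204)) + a = sqrt(46 + 204) + 867633/96404 = sqrt(250) + 867633/96404 = 5*sqrt(10) + 867633/96404 = 867633/96404 + 5*sqrt(10)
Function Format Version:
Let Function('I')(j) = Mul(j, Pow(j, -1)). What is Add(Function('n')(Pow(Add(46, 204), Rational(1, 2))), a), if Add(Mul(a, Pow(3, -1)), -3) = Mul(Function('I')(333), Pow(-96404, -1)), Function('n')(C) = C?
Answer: Add(Rational(867633, 96404), Mul(5, Pow(10, Rational(1, 2)))) ≈ 24.811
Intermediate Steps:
Function('I')(j) = 1
a = Rational(867633, 96404) (a = Add(9, Mul(3, Mul(1, Pow(-96404, -1)))) = Add(9, Mul(3, Mul(1, Rational(-1, 96404)))) = Add(9, Mul(3, Rational(-1, 96404))) = Add(9, Rational(-3, 96404)) = Rational(867633, 96404) ≈ 9.0000)
Add(Function('n')(Pow(Add(46, 204), Rational(1, 2))), a) = Add(Pow(Add(46, 204), Rational(1, 2)), Rational(867633, 96404)) = Add(Pow(250, Rational(1, 2)), Rational(867633, 96404)) = Add(Mul(5, Pow(10, Rational(1, 2))), Rational(867633, 96404)) = Add(Rational(867633, 96404), Mul(5, Pow(10, Rational(1, 2))))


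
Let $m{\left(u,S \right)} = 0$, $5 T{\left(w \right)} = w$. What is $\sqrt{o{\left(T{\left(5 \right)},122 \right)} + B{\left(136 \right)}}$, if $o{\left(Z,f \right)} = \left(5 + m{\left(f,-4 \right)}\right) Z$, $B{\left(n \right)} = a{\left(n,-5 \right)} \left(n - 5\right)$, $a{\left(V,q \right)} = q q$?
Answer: $4 \sqrt{205} \approx 57.271$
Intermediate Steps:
$T{\left(w \right)} = \frac{w}{5}$
$a{\left(V,q \right)} = q^{2}$
$B{\left(n \right)} = -125 + 25 n$ ($B{\left(n \right)} = \left(-5\right)^{2} \left(n - 5\right) = 25 \left(-5 + n\right) = -125 + 25 n$)
$o{\left(Z,f \right)} = 5 Z$ ($o{\left(Z,f \right)} = \left(5 + 0\right) Z = 5 Z$)
$\sqrt{o{\left(T{\left(5 \right)},122 \right)} + B{\left(136 \right)}} = \sqrt{5 \cdot \frac{1}{5} \cdot 5 + \left(-125 + 25 \cdot 136\right)} = \sqrt{5 \cdot 1 + \left(-125 + 3400\right)} = \sqrt{5 + 3275} = \sqrt{3280} = 4 \sqrt{205}$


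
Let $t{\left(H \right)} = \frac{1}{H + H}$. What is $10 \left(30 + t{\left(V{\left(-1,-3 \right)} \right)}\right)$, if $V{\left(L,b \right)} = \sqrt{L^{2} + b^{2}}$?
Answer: $300 + \frac{\sqrt{10}}{2} \approx 301.58$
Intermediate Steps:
$t{\left(H \right)} = \frac{1}{2 H}$
$10 \left(30 + t{\left(V{\left(-1,-3 \right)} \right)}\right) = 10 \left(30 + \frac{1}{2 \sqrt{\left(-1\right)^{2} + \left(-3\right)^{2}}}\right) = 10 \left(30 + \frac{1}{2 \sqrt{1 + 9}}\right) = 10 \left(30 + \frac{1}{2 \sqrt{10}}\right) = 10 \left(30 + \frac{\frac{1}{10} \sqrt{10}}{2}\right) = 10 \left(30 + \frac{\sqrt{10}}{20}\right) = 300 + \frac{\sqrt{10}}{2}$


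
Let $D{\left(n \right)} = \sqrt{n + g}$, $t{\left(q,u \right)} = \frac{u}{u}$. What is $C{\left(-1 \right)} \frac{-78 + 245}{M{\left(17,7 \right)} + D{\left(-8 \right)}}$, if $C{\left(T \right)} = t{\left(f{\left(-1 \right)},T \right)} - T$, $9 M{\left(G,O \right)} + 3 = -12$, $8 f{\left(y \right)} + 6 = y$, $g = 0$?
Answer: $- \frac{5010}{97} - \frac{6012 i \sqrt{2}}{97} \approx -51.649 - 87.652 i$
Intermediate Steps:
$f{\left(y \right)} = - \frac{3}{4} + \frac{y}{8}$
$t{\left(q,u \right)} = 1$
$D{\left(n \right)} = \sqrt{n}$ ($D{\left(n \right)} = \sqrt{n + 0} = \sqrt{n}$)
$M{\left(G,O \right)} = - \frac{5}{3}$ ($M{\left(G,O \right)} = - \frac{1}{3} + \frac{1}{9} \left(-12\right) = - \frac{1}{3} - \frac{4}{3} = - \frac{5}{3}$)
$C{\left(T \right)} = 1 - T$
$C{\left(-1 \right)} \frac{-78 + 245}{M{\left(17,7 \right)} + D{\left(-8 \right)}} = \left(1 - -1\right) \frac{-78 + 245}{- \frac{5}{3} + \sqrt{-8}} = \left(1 + 1\right) \frac{167}{- \frac{5}{3} + 2 i \sqrt{2}} = 2 \frac{167}{- \frac{5}{3} + 2 i \sqrt{2}} = \frac{334}{- \frac{5}{3} + 2 i \sqrt{2}}$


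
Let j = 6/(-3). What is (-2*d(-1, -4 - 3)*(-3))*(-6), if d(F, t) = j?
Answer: 72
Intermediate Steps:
j = -2 (j = 6*(-1/3) = -2)
d(F, t) = -2
(-2*d(-1, -4 - 3)*(-3))*(-6) = (-2*(-2)*(-3))*(-6) = (4*(-3))*(-6) = -12*(-6) = 72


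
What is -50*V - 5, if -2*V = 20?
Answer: 495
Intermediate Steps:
V = -10 (V = -1/2*20 = -10)
-50*V - 5 = -50*(-10) - 5 = 500 - 5 = 495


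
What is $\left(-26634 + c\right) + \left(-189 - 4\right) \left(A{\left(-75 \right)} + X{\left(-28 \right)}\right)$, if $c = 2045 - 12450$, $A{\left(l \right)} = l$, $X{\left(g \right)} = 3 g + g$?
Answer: $-948$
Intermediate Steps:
$X{\left(g \right)} = 4 g$
$c = -10405$ ($c = 2045 - 12450 = -10405$)
$\left(-26634 + c\right) + \left(-189 - 4\right) \left(A{\left(-75 \right)} + X{\left(-28 \right)}\right) = \left(-26634 - 10405\right) + \left(-189 - 4\right) \left(-75 + 4 \left(-28\right)\right) = -37039 - 193 \left(-75 - 112\right) = -37039 - -36091 = -37039 + 36091 = -948$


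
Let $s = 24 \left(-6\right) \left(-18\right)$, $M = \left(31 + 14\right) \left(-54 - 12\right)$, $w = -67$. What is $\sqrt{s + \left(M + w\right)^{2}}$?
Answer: $\sqrt{9225961} \approx 3037.4$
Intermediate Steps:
$M = -2970$ ($M = 45 \left(-66\right) = -2970$)
$s = 2592$ ($s = \left(-144\right) \left(-18\right) = 2592$)
$\sqrt{s + \left(M + w\right)^{2}} = \sqrt{2592 + \left(-2970 - 67\right)^{2}} = \sqrt{2592 + \left(-3037\right)^{2}} = \sqrt{2592 + 9223369} = \sqrt{9225961}$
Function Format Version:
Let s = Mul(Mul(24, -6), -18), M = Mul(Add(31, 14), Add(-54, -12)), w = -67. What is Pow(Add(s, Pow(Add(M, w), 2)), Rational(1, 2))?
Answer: Pow(9225961, Rational(1, 2)) ≈ 3037.4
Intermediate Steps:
M = -2970 (M = Mul(45, -66) = -2970)
s = 2592 (s = Mul(-144, -18) = 2592)
Pow(Add(s, Pow(Add(M, w), 2)), Rational(1, 2)) = Pow(Add(2592, Pow(Add(-2970, -67), 2)), Rational(1, 2)) = Pow(Add(2592, Pow(-3037, 2)), Rational(1, 2)) = Pow(Add(2592, 9223369), Rational(1, 2)) = Pow(9225961, Rational(1, 2))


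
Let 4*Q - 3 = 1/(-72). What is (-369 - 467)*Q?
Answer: -44935/72 ≈ -624.10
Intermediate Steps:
Q = 215/288 (Q = ¾ + (¼)/(-72) = ¾ + (¼)*(-1/72) = ¾ - 1/288 = 215/288 ≈ 0.74653)
(-369 - 467)*Q = (-369 - 467)*(215/288) = -836*215/288 = -44935/72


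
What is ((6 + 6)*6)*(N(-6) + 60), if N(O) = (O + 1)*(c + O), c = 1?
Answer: 6120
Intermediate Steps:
N(O) = (1 + O)² (N(O) = (O + 1)*(1 + O) = (1 + O)*(1 + O) = (1 + O)²)
((6 + 6)*6)*(N(-6) + 60) = ((6 + 6)*6)*((1 + (-6)² + 2*(-6)) + 60) = (12*6)*((1 + 36 - 12) + 60) = 72*(25 + 60) = 72*85 = 6120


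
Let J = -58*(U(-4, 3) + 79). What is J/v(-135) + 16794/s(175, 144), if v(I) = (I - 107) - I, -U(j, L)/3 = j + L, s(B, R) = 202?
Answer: 1378835/10807 ≈ 127.59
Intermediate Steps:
U(j, L) = -3*L - 3*j (U(j, L) = -3*(j + L) = -3*(L + j) = -3*L - 3*j)
v(I) = -107 (v(I) = (-107 + I) - I = -107)
J = -4756 (J = -58*((-3*3 - 3*(-4)) + 79) = -58*((-9 + 12) + 79) = -58*(3 + 79) = -58*82 = -4756)
J/v(-135) + 16794/s(175, 144) = -4756/(-107) + 16794/202 = -4756*(-1/107) + 16794*(1/202) = 4756/107 + 8397/101 = 1378835/10807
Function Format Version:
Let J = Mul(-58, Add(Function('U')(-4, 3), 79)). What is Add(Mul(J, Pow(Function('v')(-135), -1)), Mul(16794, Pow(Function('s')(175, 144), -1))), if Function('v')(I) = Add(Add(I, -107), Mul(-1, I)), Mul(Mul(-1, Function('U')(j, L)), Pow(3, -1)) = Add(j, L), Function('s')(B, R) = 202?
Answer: Rational(1378835, 10807) ≈ 127.59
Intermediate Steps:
Function('U')(j, L) = Add(Mul(-3, L), Mul(-3, j)) (Function('U')(j, L) = Mul(-3, Add(j, L)) = Mul(-3, Add(L, j)) = Add(Mul(-3, L), Mul(-3, j)))
Function('v')(I) = -107 (Function('v')(I) = Add(Add(-107, I), Mul(-1, I)) = -107)
J = -4756 (J = Mul(-58, Add(Add(Mul(-3, 3), Mul(-3, -4)), 79)) = Mul(-58, Add(Add(-9, 12), 79)) = Mul(-58, Add(3, 79)) = Mul(-58, 82) = -4756)
Add(Mul(J, Pow(Function('v')(-135), -1)), Mul(16794, Pow(Function('s')(175, 144), -1))) = Add(Mul(-4756, Pow(-107, -1)), Mul(16794, Pow(202, -1))) = Add(Mul(-4756, Rational(-1, 107)), Mul(16794, Rational(1, 202))) = Add(Rational(4756, 107), Rational(8397, 101)) = Rational(1378835, 10807)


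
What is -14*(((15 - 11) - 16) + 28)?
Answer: -224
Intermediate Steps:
-14*(((15 - 11) - 16) + 28) = -14*((4 - 16) + 28) = -14*(-12 + 28) = -14*16 = -224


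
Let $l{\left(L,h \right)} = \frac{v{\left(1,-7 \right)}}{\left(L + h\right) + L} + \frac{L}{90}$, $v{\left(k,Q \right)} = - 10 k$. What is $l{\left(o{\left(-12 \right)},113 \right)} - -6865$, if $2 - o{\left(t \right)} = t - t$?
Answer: $\frac{4015988}{585} \approx 6864.9$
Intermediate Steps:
$o{\left(t \right)} = 2$ ($o{\left(t \right)} = 2 - \left(t - t\right) = 2 - 0 = 2 + 0 = 2$)
$l{\left(L,h \right)} = - \frac{10}{h + 2 L} + \frac{L}{90}$ ($l{\left(L,h \right)} = \frac{\left(-10\right) 1}{\left(L + h\right) + L} + \frac{L}{90} = - \frac{10}{h + 2 L} + L \frac{1}{90} = - \frac{10}{h + 2 L} + \frac{L}{90}$)
$l{\left(o{\left(-12 \right)},113 \right)} - -6865 = \frac{-900 + 2 \cdot 2^{2} + 2 \cdot 113}{90 \left(113 + 2 \cdot 2\right)} - -6865 = \frac{-900 + 2 \cdot 4 + 226}{90 \left(113 + 4\right)} + 6865 = \frac{-900 + 8 + 226}{90 \cdot 117} + 6865 = \frac{1}{90} \cdot \frac{1}{117} \left(-666\right) + 6865 = - \frac{37}{585} + 6865 = \frac{4015988}{585}$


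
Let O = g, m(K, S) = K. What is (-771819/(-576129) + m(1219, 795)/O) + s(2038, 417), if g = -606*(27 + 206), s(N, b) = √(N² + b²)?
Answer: 36092332637/27116087514 + √4327333 ≈ 2081.6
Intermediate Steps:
g = -141198 (g = -606*233 = -141198)
O = -141198
(-771819/(-576129) + m(1219, 795)/O) + s(2038, 417) = (-771819/(-576129) + 1219/(-141198)) + √(2038² + 417²) = (-771819*(-1/576129) + 1219*(-1/141198)) + √(4153444 + 173889) = (257273/192043 - 1219/141198) + √4327333 = 36092332637/27116087514 + √4327333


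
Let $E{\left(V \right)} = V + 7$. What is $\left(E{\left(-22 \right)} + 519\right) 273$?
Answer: $137592$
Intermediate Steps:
$E{\left(V \right)} = 7 + V$
$\left(E{\left(-22 \right)} + 519\right) 273 = \left(\left(7 - 22\right) + 519\right) 273 = \left(-15 + 519\right) 273 = 504 \cdot 273 = 137592$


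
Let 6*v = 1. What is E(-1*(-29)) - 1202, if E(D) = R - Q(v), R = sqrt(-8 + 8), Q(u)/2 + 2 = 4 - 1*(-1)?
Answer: -1208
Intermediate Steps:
v = 1/6 (v = (1/6)*1 = 1/6 ≈ 0.16667)
Q(u) = 6 (Q(u) = -4 + 2*(4 - 1*(-1)) = -4 + 2*(4 + 1) = -4 + 2*5 = -4 + 10 = 6)
R = 0 (R = sqrt(0) = 0)
E(D) = -6 (E(D) = 0 - 1*6 = 0 - 6 = -6)
E(-1*(-29)) - 1202 = -6 - 1202 = -1208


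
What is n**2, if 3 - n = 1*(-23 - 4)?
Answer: 900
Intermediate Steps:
n = 30 (n = 3 - (-23 - 4) = 3 - (-27) = 3 - 1*(-27) = 3 + 27 = 30)
n**2 = 30**2 = 900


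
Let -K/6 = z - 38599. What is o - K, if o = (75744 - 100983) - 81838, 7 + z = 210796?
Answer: 926063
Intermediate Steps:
z = 210789 (z = -7 + 210796 = 210789)
K = -1033140 (K = -6*(210789 - 38599) = -6*172190 = -1033140)
o = -107077 (o = -25239 - 81838 = -107077)
o - K = -107077 - 1*(-1033140) = -107077 + 1033140 = 926063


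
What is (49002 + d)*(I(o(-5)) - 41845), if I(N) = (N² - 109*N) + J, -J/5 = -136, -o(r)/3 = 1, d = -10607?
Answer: -1567629455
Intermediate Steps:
o(r) = -3 (o(r) = -3*1 = -3)
J = 680 (J = -5*(-136) = 680)
I(N) = 680 + N² - 109*N (I(N) = (N² - 109*N) + 680 = 680 + N² - 109*N)
(49002 + d)*(I(o(-5)) - 41845) = (49002 - 10607)*((680 + (-3)² - 109*(-3)) - 41845) = 38395*((680 + 9 + 327) - 41845) = 38395*(1016 - 41845) = 38395*(-40829) = -1567629455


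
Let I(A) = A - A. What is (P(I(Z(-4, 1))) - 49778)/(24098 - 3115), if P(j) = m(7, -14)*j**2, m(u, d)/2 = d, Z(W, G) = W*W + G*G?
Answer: -49778/20983 ≈ -2.3723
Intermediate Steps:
Z(W, G) = G**2 + W**2 (Z(W, G) = W**2 + G**2 = G**2 + W**2)
m(u, d) = 2*d
I(A) = 0
P(j) = -28*j**2 (P(j) = (2*(-14))*j**2 = -28*j**2)
(P(I(Z(-4, 1))) - 49778)/(24098 - 3115) = (-28*0**2 - 49778)/(24098 - 3115) = (-28*0 - 49778)/20983 = (0 - 49778)*(1/20983) = -49778*1/20983 = -49778/20983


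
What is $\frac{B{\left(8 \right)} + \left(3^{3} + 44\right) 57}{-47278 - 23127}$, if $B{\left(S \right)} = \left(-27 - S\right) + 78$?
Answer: $- \frac{818}{14081} \approx -0.058092$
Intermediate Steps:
$B{\left(S \right)} = 51 - S$
$\frac{B{\left(8 \right)} + \left(3^{3} + 44\right) 57}{-47278 - 23127} = \frac{\left(51 - 8\right) + \left(3^{3} + 44\right) 57}{-47278 - 23127} = \frac{\left(51 - 8\right) + \left(27 + 44\right) 57}{-70405} = \left(43 + 71 \cdot 57\right) \left(- \frac{1}{70405}\right) = \left(43 + 4047\right) \left(- \frac{1}{70405}\right) = 4090 \left(- \frac{1}{70405}\right) = - \frac{818}{14081}$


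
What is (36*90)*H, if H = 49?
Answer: 158760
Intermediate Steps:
(36*90)*H = (36*90)*49 = 3240*49 = 158760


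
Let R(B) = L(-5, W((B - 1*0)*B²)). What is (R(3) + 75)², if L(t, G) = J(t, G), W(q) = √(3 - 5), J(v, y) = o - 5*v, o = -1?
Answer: 9801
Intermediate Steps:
J(v, y) = -1 - 5*v
W(q) = I*√2 (W(q) = √(-2) = I*√2)
L(t, G) = -1 - 5*t
R(B) = 24 (R(B) = -1 - 5*(-5) = -1 + 25 = 24)
(R(3) + 75)² = (24 + 75)² = 99² = 9801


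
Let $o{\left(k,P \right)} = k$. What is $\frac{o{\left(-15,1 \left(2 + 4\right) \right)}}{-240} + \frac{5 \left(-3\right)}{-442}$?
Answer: $\frac{341}{3536} \approx 0.096437$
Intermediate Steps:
$\frac{o{\left(-15,1 \left(2 + 4\right) \right)}}{-240} + \frac{5 \left(-3\right)}{-442} = - \frac{15}{-240} + \frac{5 \left(-3\right)}{-442} = \left(-15\right) \left(- \frac{1}{240}\right) - - \frac{15}{442} = \frac{1}{16} + \frac{15}{442} = \frac{341}{3536}$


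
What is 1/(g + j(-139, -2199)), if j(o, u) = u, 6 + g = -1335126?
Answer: -1/1337331 ≈ -7.4776e-7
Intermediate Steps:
g = -1335132 (g = -6 - 1335126 = -1335132)
1/(g + j(-139, -2199)) = 1/(-1335132 - 2199) = 1/(-1337331) = -1/1337331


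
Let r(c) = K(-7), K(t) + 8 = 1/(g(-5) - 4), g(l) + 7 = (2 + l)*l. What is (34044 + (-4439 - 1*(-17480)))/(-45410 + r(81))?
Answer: -62780/60557 ≈ -1.0367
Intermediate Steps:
g(l) = -7 + l*(2 + l) (g(l) = -7 + (2 + l)*l = -7 + l*(2 + l))
K(t) = -31/4 (K(t) = -8 + 1/((-7 + (-5)² + 2*(-5)) - 4) = -8 + 1/((-7 + 25 - 10) - 4) = -8 + 1/(8 - 4) = -8 + 1/4 = -8 + ¼ = -31/4)
r(c) = -31/4
(34044 + (-4439 - 1*(-17480)))/(-45410 + r(81)) = (34044 + (-4439 - 1*(-17480)))/(-45410 - 31/4) = (34044 + (-4439 + 17480))/(-181671/4) = (34044 + 13041)*(-4/181671) = 47085*(-4/181671) = -62780/60557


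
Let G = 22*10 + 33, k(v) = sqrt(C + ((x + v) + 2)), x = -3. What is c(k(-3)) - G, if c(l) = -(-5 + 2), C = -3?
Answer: -250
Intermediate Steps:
k(v) = sqrt(-4 + v) (k(v) = sqrt(-3 + ((-3 + v) + 2)) = sqrt(-3 + (-1 + v)) = sqrt(-4 + v))
c(l) = 3 (c(l) = -1*(-3) = 3)
G = 253 (G = 220 + 33 = 253)
c(k(-3)) - G = 3 - 1*253 = 3 - 253 = -250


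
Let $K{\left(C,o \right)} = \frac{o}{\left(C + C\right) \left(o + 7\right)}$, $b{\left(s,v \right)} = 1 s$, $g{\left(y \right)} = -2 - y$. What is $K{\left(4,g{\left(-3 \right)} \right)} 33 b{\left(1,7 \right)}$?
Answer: $\frac{33}{64} \approx 0.51563$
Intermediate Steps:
$b{\left(s,v \right)} = s$
$K{\left(C,o \right)} = \frac{o}{2 C \left(7 + o\right)}$
$K{\left(4,g{\left(-3 \right)} \right)} 33 b{\left(1,7 \right)} = \frac{-2 - -3}{2 \cdot 4 \left(7 - -1\right)} 33 \cdot 1 = \frac{1}{2} \left(-2 + 3\right) \frac{1}{4} \frac{1}{7 + \left(-2 + 3\right)} 33 \cdot 1 = \frac{1}{2} \cdot 1 \cdot \frac{1}{4} \frac{1}{7 + 1} \cdot 33 \cdot 1 = \frac{1}{2} \cdot 1 \cdot \frac{1}{4} \cdot \frac{1}{8} \cdot 33 \cdot 1 = \frac{1}{64} \cdot 33 \cdot 1 = \frac{33}{64} \cdot 1 = \frac{33}{64}$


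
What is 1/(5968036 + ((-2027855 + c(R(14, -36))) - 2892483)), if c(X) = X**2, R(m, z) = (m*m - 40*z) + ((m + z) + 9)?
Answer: 1/3681827 ≈ 2.7160e-7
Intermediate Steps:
R(m, z) = 9 + m + m**2 - 39*z (R(m, z) = (m**2 - 40*z) + (9 + m + z) = 9 + m + m**2 - 39*z)
1/(5968036 + ((-2027855 + c(R(14, -36))) - 2892483)) = 1/(5968036 + ((-2027855 + (9 + 14 + 14**2 - 39*(-36))**2) - 2892483)) = 1/(5968036 + ((-2027855 + (9 + 14 + 196 + 1404)**2) - 2892483)) = 1/(5968036 + ((-2027855 + 1623**2) - 2892483)) = 1/(5968036 + ((-2027855 + 2634129) - 2892483)) = 1/(5968036 + (606274 - 2892483)) = 1/(5968036 - 2286209) = 1/3681827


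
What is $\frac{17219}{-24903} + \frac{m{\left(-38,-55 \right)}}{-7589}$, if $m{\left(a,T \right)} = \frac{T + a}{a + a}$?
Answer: $- \frac{9933615295}{14363153892} \approx -0.6916$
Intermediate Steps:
$m{\left(a,T \right)} = \frac{T + a}{2 a}$
$\frac{17219}{-24903} + \frac{m{\left(-38,-55 \right)}}{-7589} = \frac{17219}{-24903} + \frac{\frac{1}{2} \frac{1}{-38} \left(-55 - 38\right)}{-7589} = 17219 \left(- \frac{1}{24903}\right) + \frac{1}{2} \left(- \frac{1}{38}\right) \left(-93\right) \left(- \frac{1}{7589}\right) = - \frac{17219}{24903} + \frac{93}{76} \left(- \frac{1}{7589}\right) = - \frac{17219}{24903} - \frac{93}{576764} = - \frac{9933615295}{14363153892}$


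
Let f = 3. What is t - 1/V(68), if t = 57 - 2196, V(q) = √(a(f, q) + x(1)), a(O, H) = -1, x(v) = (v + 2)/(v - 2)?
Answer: -2139 + I/2 ≈ -2139.0 + 0.5*I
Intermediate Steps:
x(v) = (2 + v)/(-2 + v)
V(q) = 2*I (V(q) = √(-1 + (2 + 1)/(-2 + 1)) = √(-1 + 3/(-1)) = √(-1 - 1*3) = √(-1 - 3) = √(-4) = 2*I)
t = -2139
t - 1/V(68) = -2139 - 1/(2*I) = -2139 - (-1)*I/2 = -2139 + I/2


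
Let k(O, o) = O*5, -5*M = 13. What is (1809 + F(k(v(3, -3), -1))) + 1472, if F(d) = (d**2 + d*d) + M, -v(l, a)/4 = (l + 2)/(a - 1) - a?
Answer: 28642/5 ≈ 5728.4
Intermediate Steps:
M = -13/5 (M = -1/5*13 = -13/5 ≈ -2.6000)
v(l, a) = 4*a - 4*(2 + l)/(-1 + a) (v(l, a) = -4*((l + 2)/(a - 1) - a) = -4*((2 + l)/(-1 + a) - a) = -4*(-a + (2 + l)/(-1 + a)) = 4*a - 4*(2 + l)/(-1 + a))
k(O, o) = 5*O
F(d) = -13/5 + 2*d**2 (F(d) = (d**2 + d*d) - 13/5 = (d**2 + d**2) - 13/5 = 2*d**2 - 13/5 = -13/5 + 2*d**2)
(1809 + F(k(v(3, -3), -1))) + 1472 = (1809 + (-13/5 + 2*(5*(4*(-2 + (-3)**2 - 1*(-3) - 1*3)/(-1 - 3)))**2)) + 1472 = (1809 + (-13/5 + 2*(5*(4*(-2 + 9 + 3 - 3)/(-4)))**2)) + 1472 = (1809 + (-13/5 + 2*(5*(4*(-1/4)*7))**2)) + 1472 = (1809 + (-13/5 + 2*(5*(-7))**2)) + 1472 = (1809 + (-13/5 + 2*(-35)**2)) + 1472 = (1809 + (-13/5 + 2*1225)) + 1472 = (1809 + (-13/5 + 2450)) + 1472 = (1809 + 12237/5) + 1472 = 21282/5 + 1472 = 28642/5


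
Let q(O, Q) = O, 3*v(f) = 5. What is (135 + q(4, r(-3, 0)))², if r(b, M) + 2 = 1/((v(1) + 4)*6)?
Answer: 19321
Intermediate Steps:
v(f) = 5/3 (v(f) = (⅓)*5 = 5/3)
r(b, M) = -67/34 (r(b, M) = -2 + 1/((5/3 + 4)*6) = -2 + (⅙)/(17/3) = -2 + (3/17)*(⅙) = -2 + 1/34 = -67/34)
(135 + q(4, r(-3, 0)))² = (135 + 4)² = 139² = 19321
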